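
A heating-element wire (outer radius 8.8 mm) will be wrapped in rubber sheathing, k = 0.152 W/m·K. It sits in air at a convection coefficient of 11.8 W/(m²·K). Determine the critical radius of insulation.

r_cr ≈ 12.9 mm

For a cylinder r_cr = k/h = 0.152/11.8
r_cr = 12.9 mm; since the bare radius (8.8 mm) is below r_cr, adding a thin layer of insulation will *increase* heat loss.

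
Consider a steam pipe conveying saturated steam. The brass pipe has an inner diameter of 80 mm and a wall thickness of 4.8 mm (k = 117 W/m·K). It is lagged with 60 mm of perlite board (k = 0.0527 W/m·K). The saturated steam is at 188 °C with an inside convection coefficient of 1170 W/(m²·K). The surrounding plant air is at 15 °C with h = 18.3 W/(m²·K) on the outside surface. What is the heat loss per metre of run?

Cylindrical conduction, so R = ln(r₂/r₁)/(2πkL) per layer, in series:
R_inner film = 1/(h_i·2πr₁L) = 1/(1170×2π×0.04×1) = 0.003401 K/W
R_brass pipe wall = ln(44.8/40)/(2π×117×1) = 1.542×10^-4 K/W
R_perlite board = ln(104.8/44.8)/(2π×0.0527×1) = 2.567 K/W
R_outer film = 1/(h_o·2πr_oL) = 1/(18.3×2π×0.1048×1) = 0.08299 K/W
R_total = 2.653 K/W
Q = ΔT/R_total = 173/2.653

q′ ≈ 65.2 W/m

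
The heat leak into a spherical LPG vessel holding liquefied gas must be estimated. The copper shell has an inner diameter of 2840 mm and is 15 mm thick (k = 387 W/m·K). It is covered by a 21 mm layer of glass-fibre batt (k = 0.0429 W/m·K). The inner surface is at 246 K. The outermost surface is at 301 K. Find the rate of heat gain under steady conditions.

Q ≈ 2950 W

Spherical conduction: R = (1/r_in − 1/r_out)/(4πk) per layer; series-sum.
R_copper shell = (1/1.42 − 1/1.435)/(4π×387) = 1.514×10^-6 K/W
R_glass-fibre batt = (1/1.435 − 1/1.456)/(4π×0.0429) = 0.01864 K/W
R_total = 0.01865 K/W
Q = ΔT/R_total = 55/0.01865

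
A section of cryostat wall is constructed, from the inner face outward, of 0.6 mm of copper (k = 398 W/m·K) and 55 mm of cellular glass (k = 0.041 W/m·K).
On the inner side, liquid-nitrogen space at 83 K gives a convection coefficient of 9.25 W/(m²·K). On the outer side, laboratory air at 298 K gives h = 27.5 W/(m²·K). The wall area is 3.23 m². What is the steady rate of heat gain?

Thermal resistances in series:
R_inner film = 1/(h_i·A) = 1/(9.25×3.23) = 0.03347 K/W
R_copper = L/(kA) = 0.0006/(398×3.23) = 4.667×10^-7 K/W
R_cellular glass = L/(kA) = 0.055/(0.041×3.23) = 0.4153 K/W
R_outer film = 1/(h_o·A) = 1/(27.5×3.23) = 0.01126 K/W
R_total = 0.46 K/W
Q = ΔT / R_total = 215 / 0.46

Q ≈ 467 W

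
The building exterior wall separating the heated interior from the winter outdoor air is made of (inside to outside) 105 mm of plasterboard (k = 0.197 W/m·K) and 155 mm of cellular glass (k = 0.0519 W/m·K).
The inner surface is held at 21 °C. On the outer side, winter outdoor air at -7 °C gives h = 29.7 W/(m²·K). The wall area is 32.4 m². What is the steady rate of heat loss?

Q ≈ 255 W

Series thermal resistances:
R_plasterboard = L/(kA) = 0.105/(0.197×32.4) = 0.01645 K/W
R_cellular glass = L/(kA) = 0.155/(0.0519×32.4) = 0.09218 K/W
R_outer film = 1/(h_o·A) = 1/(29.7×32.4) = 0.001039 K/W
R_total = 0.1097 K/W
Q = ΔT / R_total = 28 / 0.1097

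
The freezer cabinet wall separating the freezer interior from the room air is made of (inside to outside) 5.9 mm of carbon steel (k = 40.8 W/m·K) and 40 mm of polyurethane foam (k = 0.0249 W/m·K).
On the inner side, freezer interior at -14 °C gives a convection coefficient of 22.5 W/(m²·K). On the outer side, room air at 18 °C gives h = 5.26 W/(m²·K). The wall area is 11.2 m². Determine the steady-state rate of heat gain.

Treating each layer as a thermal resistance in series:
R_inner film = 1/(h_i·A) = 1/(22.5×11.2) = 0.003968 K/W
R_carbon steel = L/(kA) = 0.0059/(40.8×11.2) = 1.291×10^-5 K/W
R_polyurethane foam = L/(kA) = 0.04/(0.0249×11.2) = 0.1434 K/W
R_outer film = 1/(h_o·A) = 1/(5.26×11.2) = 0.01697 K/W
R_total = 0.1644 K/W
Q = ΔT / R_total = 32 / 0.1644

Q ≈ 195 W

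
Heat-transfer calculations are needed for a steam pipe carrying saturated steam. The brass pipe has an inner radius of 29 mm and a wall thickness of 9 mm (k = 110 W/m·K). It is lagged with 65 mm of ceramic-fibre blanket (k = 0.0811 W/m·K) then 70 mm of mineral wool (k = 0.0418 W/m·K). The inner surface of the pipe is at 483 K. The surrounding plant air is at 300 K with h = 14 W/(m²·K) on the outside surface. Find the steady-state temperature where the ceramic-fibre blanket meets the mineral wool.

T ≈ 393 K

Treating each annulus and film as a series resistance:
R_brass pipe wall = ln(38/29)/(2π×110×1) = 3.911×10^-4 K/W
R_ceramic-fibre blanket = ln(103/38)/(2π×0.0811×1) = 1.957 K/W
R_mineral wool = ln(173/103)/(2π×0.0418×1) = 1.974 K/W
R_outer film = 1/(h_o·2πr_oL) = 1/(14×2π×0.173×1) = 0.06571 K/W
R_total = 3.997 K/W
Q = ΔT/R_total = 183/3.997
Q = 45.8 W/m
T_interface = T_inner − Q·ΣR(inner→interface) = 483 − 45.8×1.957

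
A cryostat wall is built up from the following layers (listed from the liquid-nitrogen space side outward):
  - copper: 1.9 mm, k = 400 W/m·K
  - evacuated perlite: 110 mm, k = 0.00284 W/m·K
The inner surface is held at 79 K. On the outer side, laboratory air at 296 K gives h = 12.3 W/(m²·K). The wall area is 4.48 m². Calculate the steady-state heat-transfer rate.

Q ≈ 25 W

Series thermal resistances:
R_copper = L/(kA) = 0.0019/(400×4.48) = 1.06×10^-6 K/W
R_evacuated perlite = L/(kA) = 0.11/(0.00284×4.48) = 8.646 K/W
R_outer film = 1/(h_o·A) = 1/(12.3×4.48) = 0.01815 K/W
R_total = 8.664 K/W
Q = ΔT / R_total = 217 / 8.664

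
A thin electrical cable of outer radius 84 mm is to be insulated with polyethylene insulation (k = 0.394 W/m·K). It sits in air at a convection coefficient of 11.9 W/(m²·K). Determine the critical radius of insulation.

For a cylinder r_cr = k/h = 0.394/11.9
r_cr = 33.1 mm; since the bare radius (84 mm) is above r_cr, any added insulation will reduce heat loss.

r_cr ≈ 33.1 mm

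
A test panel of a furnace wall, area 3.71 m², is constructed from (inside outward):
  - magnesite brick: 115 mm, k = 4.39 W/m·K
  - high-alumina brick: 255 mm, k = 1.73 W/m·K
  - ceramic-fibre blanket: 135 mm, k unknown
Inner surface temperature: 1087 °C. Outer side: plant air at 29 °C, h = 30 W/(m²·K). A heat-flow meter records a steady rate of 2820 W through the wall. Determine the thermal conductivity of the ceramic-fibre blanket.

k ≈ 0.114 W/(m·K)

Using the resistance-network approach (series):
R_magnesite brick = L/(kA) = 0.115/(4.39×3.71) = 0.007061 K/W
R_high-alumina brick = L/(kA) = 0.255/(1.73×3.71) = 0.03973 K/W
R_outer film = 1/(h_o·A) = 1/(30×3.71) = 0.008985 K/W
Sum of known resistances R_other = 0.05578 K/W
Total R = ΔT/Q = 1058/2820 = 0.3752 K/W
R_ceramic-fibre blanket = R_total − R_other = 0.3194 K/W
k = L/(R·A) = 0.135/(0.3194×3.71)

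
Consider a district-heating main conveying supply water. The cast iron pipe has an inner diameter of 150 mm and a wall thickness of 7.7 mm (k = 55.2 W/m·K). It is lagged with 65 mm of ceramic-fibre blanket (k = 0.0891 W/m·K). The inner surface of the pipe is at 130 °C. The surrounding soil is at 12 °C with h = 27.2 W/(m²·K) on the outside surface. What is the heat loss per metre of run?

For a radial system each layer contributes R = ln(r_out/r_in)/(2πkL); films add R = 1/(hA).
R_cast iron pipe wall = ln(82.7/75)/(2π×55.2×1) = 2.818×10^-4 K/W
R_ceramic-fibre blanket = ln(147.7/82.7)/(2π×0.0891×1) = 1.036 K/W
R_outer film = 1/(h_o·2πr_oL) = 1/(27.2×2π×0.1477×1) = 0.03962 K/W
R_total = 1.076 K/W
Q = ΔT/R_total = 118/1.076

q′ ≈ 110 W/m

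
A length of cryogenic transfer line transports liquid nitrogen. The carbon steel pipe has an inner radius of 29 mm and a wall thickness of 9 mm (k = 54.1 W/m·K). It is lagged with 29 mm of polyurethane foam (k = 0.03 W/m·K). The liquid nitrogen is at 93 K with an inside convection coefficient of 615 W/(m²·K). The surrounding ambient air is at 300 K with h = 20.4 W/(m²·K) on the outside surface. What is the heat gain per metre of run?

Cylindrical conduction, so R = ln(r₂/r₁)/(2πkL) per layer, in series:
R_inner film = 1/(h_i·2πr₁L) = 1/(615×2π×0.029×1) = 0.008924 K/W
R_carbon steel pipe wall = ln(38/29)/(2π×54.1×1) = 7.952×10^-4 K/W
R_polyurethane foam = ln(67/38)/(2π×0.03×1) = 3.009 K/W
R_outer film = 1/(h_o·2πr_oL) = 1/(20.4×2π×0.067×1) = 0.1164 K/W
R_total = 3.135 K/W
Q = ΔT/R_total = 207/3.135

q′ ≈ 66 W/m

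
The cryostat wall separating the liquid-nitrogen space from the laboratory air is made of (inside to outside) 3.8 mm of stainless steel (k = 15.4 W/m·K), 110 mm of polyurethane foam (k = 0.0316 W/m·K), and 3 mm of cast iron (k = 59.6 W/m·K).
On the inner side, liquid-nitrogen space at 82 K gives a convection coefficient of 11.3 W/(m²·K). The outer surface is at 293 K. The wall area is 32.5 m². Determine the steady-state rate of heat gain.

Q ≈ 1920 W

Series thermal resistances:
R_inner film = 1/(h_i·A) = 1/(11.3×32.5) = 0.002723 K/W
R_stainless steel = L/(kA) = 0.0038/(15.4×32.5) = 7.592×10^-6 K/W
R_polyurethane foam = L/(kA) = 0.11/(0.0316×32.5) = 0.1071 K/W
R_cast iron = L/(kA) = 0.003/(59.6×32.5) = 1.549×10^-6 K/W
R_total = 0.1098 K/W
Q = ΔT / R_total = 211 / 0.1098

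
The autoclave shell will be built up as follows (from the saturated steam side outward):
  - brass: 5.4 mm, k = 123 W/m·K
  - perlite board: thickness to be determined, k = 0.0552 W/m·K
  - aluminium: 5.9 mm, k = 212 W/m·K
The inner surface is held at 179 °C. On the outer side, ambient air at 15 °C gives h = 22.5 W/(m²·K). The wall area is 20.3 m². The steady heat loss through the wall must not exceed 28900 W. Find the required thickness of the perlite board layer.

Using the resistance-network approach (series):
R_brass = L/(kA) = 0.0054/(123×20.3) = 2.163×10^-6 K/W
R_aluminium = L/(kA) = 0.0059/(212×20.3) = 1.371×10^-6 K/W
R_outer film = 1/(h_o·A) = 1/(22.5×20.3) = 0.002189 K/W
Sum of the known resistances R_other = 0.002193 K/W
Required total resistance R_tot = ΔT/Q_allow = 164/28900 = 0.005675 K/W
R_perlite board = R_tot − R_other = 0.003482 K/W
L = R·k·A = 0.003482×0.0552×20.3

L ≈ 3.9 mm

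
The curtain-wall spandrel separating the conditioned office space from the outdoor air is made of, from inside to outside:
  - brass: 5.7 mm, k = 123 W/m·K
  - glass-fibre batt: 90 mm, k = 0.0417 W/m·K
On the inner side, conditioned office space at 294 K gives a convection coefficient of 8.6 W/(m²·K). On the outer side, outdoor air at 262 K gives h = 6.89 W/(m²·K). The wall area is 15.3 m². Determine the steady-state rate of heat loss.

Q ≈ 202 W

Treating each layer as a thermal resistance in series:
R_inner film = 1/(h_i·A) = 1/(8.6×15.3) = 0.0076 K/W
R_brass = L/(kA) = 0.0057/(123×15.3) = 3.029×10^-6 K/W
R_glass-fibre batt = L/(kA) = 0.09/(0.0417×15.3) = 0.1411 K/W
R_outer film = 1/(h_o·A) = 1/(6.89×15.3) = 0.009486 K/W
R_total = 0.1582 K/W
Q = ΔT / R_total = 32 / 0.1582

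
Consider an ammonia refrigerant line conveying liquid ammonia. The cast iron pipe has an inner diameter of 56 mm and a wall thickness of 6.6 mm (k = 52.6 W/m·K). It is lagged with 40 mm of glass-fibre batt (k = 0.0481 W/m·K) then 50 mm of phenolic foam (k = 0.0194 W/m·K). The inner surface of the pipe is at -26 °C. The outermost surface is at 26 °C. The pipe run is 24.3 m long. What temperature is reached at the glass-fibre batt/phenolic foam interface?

Radial resistances (cylindrical: R_cond = ln(r_o/r_i)/(2πkL), R_conv = 1/(h·2πrL)):
R_cast iron pipe wall = ln(34.6/28)/(2π×52.6×24.3) = 2.635×10^-5 K/W
R_glass-fibre batt = ln(74.6/34.6)/(2π×0.0481×24.3) = 0.1046 K/W
R_phenolic foam = ln(124.6/74.6)/(2π×0.0194×24.3) = 0.1732 K/W
R_total = 0.2778 K/W
Q = ΔT/R_total = 52/0.2778
Q = 187 W
T_interface = T_inner + Q·ΣR(inner→interface) = -26 + 187×0.1046

T ≈ -6.41 °C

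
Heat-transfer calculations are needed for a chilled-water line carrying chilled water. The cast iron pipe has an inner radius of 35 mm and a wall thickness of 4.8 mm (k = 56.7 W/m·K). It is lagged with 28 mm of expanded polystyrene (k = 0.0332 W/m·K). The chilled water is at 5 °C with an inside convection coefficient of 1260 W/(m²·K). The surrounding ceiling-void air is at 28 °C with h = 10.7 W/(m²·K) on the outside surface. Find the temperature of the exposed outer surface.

Per-layer cylindrical resistances, series-summed:
R_inner film = 1/(h_i·2πr₁L) = 1/(1260×2π×0.035×1) = 0.003609 K/W
R_cast iron pipe wall = ln(39.8/35)/(2π×56.7×1) = 3.607×10^-4 K/W
R_expanded polystyrene = ln(67.8/39.8)/(2π×0.0332×1) = 2.554 K/W
R_outer film = 1/(h_o·2πr_oL) = 1/(10.7×2π×0.0678×1) = 0.2194 K/W
R_total = 2.777 K/W
Q = ΔT/R_total = 23/2.777
Q = 8.28 W/m
T_interface = T_inner + Q·ΣR(inner→interface) = 5 + 8.28×2.558

T ≈ 26.2 °C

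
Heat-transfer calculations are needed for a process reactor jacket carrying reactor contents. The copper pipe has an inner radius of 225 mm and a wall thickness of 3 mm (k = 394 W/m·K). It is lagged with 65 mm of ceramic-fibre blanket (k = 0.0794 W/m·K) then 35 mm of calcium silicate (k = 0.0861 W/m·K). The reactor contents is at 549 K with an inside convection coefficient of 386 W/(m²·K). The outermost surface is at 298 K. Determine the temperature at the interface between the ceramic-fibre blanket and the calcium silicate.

T ≈ 371 K

For a radial system each layer contributes R = ln(r_out/r_in)/(2πkL); films add R = 1/(hA).
R_inner film = 1/(h_i·2πr₁L) = 1/(386×2π×0.225×1) = 0.001833 K/W
R_copper pipe wall = ln(228/225)/(2π×394×1) = 5.35×10^-6 K/W
R_ceramic-fibre blanket = ln(293/228)/(2π×0.0794×1) = 0.5028 K/W
R_calcium silicate = ln(328/293)/(2π×0.0861×1) = 0.2086 K/W
R_total = 0.7132 K/W
Q = ΔT/R_total = 251/0.7132
Q = 352 W/m
T_interface = T_inner − Q·ΣR(inner→interface) = 549 − 352×0.5046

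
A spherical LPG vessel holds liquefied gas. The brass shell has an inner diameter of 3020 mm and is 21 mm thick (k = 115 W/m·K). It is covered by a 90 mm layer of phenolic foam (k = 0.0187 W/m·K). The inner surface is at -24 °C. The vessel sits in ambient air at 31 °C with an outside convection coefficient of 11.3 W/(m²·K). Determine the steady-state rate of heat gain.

Q ≈ 350 W

Spherical conduction: R = (1/r_in − 1/r_out)/(4πk) per layer; series-sum.
R_brass shell = (1/1.51 − 1/1.531)/(4π×115) = 6.286×10^-6 K/W
R_phenolic foam = (1/1.531 − 1/1.621)/(4π×0.0187) = 0.1543 K/W
R_outer film = 1/(h·4πr_o²) = 1/(11.3×4π×1.621²) = 0.00268 K/W
R_total = 0.157 K/W
Q = ΔT/R_total = 55/0.157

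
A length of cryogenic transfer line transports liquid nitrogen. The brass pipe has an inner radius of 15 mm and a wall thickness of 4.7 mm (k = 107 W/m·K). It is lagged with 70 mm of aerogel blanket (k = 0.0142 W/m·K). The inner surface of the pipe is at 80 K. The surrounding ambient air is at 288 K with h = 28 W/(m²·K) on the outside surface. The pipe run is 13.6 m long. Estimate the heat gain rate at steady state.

Treating each annulus and film as a series resistance:
R_brass pipe wall = ln(19.7/15)/(2π×107×13.6) = 2.981×10^-5 K/W
R_aerogel blanket = ln(89.7/19.7)/(2π×0.0142×13.6) = 1.249 K/W
R_outer film = 1/(h_o·2πr_oL) = 1/(28×2π×0.0897×13.6) = 0.004659 K/W
R_total = 1.254 K/W
Q = ΔT/R_total = 208/1.254

Q ≈ 166 W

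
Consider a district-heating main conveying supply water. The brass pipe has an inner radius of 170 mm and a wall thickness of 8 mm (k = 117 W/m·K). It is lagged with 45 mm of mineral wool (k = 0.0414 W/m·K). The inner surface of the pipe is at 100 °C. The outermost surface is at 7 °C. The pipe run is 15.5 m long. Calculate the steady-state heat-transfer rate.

Q ≈ 1660 W

For a radial system each layer contributes R = ln(r_out/r_in)/(2πkL); films add R = 1/(hA).
R_brass pipe wall = ln(178/170)/(2π×117×15.5) = 4.036×10^-6 K/W
R_mineral wool = ln(223/178)/(2π×0.0414×15.5) = 0.0559 K/W
R_total = 0.05591 K/W
Q = ΔT/R_total = 93/0.05591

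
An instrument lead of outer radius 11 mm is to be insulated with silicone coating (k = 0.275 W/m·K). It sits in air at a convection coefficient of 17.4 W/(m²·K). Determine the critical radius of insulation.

r_cr ≈ 15.8 mm

For a cylinder r_cr = k/h = 0.275/17.4
r_cr = 15.8 mm; since the bare radius (11 mm) is below r_cr, adding a thin layer of insulation will *increase* heat loss.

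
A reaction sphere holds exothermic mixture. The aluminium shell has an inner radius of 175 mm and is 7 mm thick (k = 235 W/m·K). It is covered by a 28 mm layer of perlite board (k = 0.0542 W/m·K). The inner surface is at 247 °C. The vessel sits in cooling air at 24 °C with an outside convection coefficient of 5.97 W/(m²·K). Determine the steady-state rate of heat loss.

Q ≈ 162 W

For a spherical shell R = (1/r₁ − 1/r₂)/(4πk); film R = 1/(h·4πr²). In series:
R_aluminium shell = (1/0.175 − 1/0.182)/(4π×235) = 7.442×10^-5 K/W
R_perlite board = (1/0.182 − 1/0.21)/(4π×0.0542) = 1.076 K/W
R_outer film = 1/(h·4πr_o²) = 1/(5.97×4π×0.21²) = 0.3023 K/W
R_total = 1.378 K/W
Q = ΔT/R_total = 223/1.378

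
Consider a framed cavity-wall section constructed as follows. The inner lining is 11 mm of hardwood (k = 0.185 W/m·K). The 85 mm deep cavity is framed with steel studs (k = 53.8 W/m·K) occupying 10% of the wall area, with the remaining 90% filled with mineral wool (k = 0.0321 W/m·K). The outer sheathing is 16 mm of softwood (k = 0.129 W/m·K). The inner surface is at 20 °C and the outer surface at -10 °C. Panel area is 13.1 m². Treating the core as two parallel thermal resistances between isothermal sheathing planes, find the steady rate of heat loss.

Q ≈ 1970 W

Sheathing layers in series; stud and cavity paths in parallel between them.
R_inner = 0.011/(0.185×13.1) = 0.004539 K/W
R_stud  = 0.085/(53.8×0.1×13.1) = 0.001206 K/W
R_cav   = 0.085/(0.0321×0.9×13.1) = 0.2246 K/W
1/R_core = 1/R_stud + 1/R_cav → R_core = 0.0012 K/W
R_outer = 0.016/(0.129×13.1) = 0.009468 K/W
R_total = 0.01521 K/W
Q = ΔT/R_total = 30/0.01521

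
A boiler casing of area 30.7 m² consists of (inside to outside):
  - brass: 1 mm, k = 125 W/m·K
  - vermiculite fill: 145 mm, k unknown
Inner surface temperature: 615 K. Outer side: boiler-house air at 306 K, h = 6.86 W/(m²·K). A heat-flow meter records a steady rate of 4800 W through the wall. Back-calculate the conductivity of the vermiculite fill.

k ≈ 0.0792 W/(m·K)

Model the wall as resistances in series:
R_brass = L/(kA) = 0.001/(125×30.7) = 2.606×10^-7 K/W
R_outer film = 1/(h_o·A) = 1/(6.86×30.7) = 0.004748 K/W
Sum of known resistances R_other = 0.004749 K/W
Total R = ΔT/Q = 309/4800 = 0.06438 K/W
R_vermiculite fill = R_total − R_other = 0.05963 K/W
k = L/(R·A) = 0.145/(0.05963×30.7)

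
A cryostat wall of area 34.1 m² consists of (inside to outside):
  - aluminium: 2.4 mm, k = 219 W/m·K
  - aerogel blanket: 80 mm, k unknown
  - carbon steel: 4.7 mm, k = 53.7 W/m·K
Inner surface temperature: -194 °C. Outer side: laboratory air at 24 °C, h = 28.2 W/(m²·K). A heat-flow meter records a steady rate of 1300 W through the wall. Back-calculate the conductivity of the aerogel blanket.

k ≈ 0.0141 W/(m·K)

Series thermal resistances:
R_aluminium = L/(kA) = 0.0024/(219×34.1) = 3.214×10^-7 K/W
R_carbon steel = L/(kA) = 0.0047/(53.7×34.1) = 2.567×10^-6 K/W
R_outer film = 1/(h_o·A) = 1/(28.2×34.1) = 0.00104 K/W
Sum of known resistances R_other = 0.001043 K/W
Total R = ΔT/Q = 218/1300 = 0.1677 K/W
R_aerogel blanket = R_total − R_other = 0.1666 K/W
k = L/(R·A) = 0.08/(0.1666×34.1)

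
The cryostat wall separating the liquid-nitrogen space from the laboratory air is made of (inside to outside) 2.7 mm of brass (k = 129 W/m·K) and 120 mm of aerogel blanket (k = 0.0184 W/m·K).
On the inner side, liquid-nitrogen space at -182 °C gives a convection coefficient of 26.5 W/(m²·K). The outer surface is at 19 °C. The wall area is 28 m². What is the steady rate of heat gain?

Q ≈ 858 W

Using the resistance-network approach (series):
R_inner film = 1/(h_i·A) = 1/(26.5×28) = 0.001348 K/W
R_brass = L/(kA) = 0.0027/(129×28) = 7.475×10^-7 K/W
R_aerogel blanket = L/(kA) = 0.12/(0.0184×28) = 0.2329 K/W
R_total = 0.2343 K/W
Q = ΔT / R_total = 201 / 0.2343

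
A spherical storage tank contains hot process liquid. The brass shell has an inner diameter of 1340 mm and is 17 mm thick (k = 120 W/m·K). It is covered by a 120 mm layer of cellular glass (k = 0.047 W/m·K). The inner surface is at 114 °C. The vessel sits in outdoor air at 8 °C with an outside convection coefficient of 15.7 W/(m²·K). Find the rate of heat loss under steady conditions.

Radial (spherical) resistances in series:
R_brass shell = (1/0.67 − 1/0.687)/(4π×120) = 2.449×10^-5 K/W
R_cellular glass = (1/0.687 − 1/0.807)/(4π×0.047) = 0.3665 K/W
R_outer film = 1/(h·4πr_o²) = 1/(15.7×4π×0.807²) = 0.007783 K/W
R_total = 0.3743 K/W
Q = ΔT/R_total = 106/0.3743

Q ≈ 283 W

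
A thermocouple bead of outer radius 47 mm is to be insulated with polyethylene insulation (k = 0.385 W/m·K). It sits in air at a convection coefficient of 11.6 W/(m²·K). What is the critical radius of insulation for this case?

r_cr ≈ 66.4 mm

For a sphere r_cr = 2k/h = 2×0.385/11.6
r_cr = 66.4 mm; since the bare radius (47 mm) is below r_cr, adding a thin layer of insulation will *increase* heat loss.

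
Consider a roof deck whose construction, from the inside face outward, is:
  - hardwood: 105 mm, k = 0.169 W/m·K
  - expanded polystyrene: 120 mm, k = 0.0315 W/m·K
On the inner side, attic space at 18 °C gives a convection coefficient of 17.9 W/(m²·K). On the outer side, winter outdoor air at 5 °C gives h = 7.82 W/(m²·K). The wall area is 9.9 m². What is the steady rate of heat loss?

Thermal resistances in series:
R_inner film = 1/(h_i·A) = 1/(17.9×9.9) = 0.005643 K/W
R_hardwood = L/(kA) = 0.105/(0.169×9.9) = 0.06276 K/W
R_expanded polystyrene = L/(kA) = 0.12/(0.0315×9.9) = 0.3848 K/W
R_outer film = 1/(h_o·A) = 1/(7.82×9.9) = 0.01292 K/W
R_total = 0.4661 K/W
Q = ΔT / R_total = 13 / 0.4661

Q ≈ 27.9 W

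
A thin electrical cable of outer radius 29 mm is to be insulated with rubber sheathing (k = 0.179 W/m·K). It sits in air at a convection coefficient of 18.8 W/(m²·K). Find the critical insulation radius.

r_cr ≈ 9.52 mm

For a cylinder r_cr = k/h = 0.179/18.8
r_cr = 9.52 mm; since the bare radius (29 mm) is above r_cr, any added insulation will reduce heat loss.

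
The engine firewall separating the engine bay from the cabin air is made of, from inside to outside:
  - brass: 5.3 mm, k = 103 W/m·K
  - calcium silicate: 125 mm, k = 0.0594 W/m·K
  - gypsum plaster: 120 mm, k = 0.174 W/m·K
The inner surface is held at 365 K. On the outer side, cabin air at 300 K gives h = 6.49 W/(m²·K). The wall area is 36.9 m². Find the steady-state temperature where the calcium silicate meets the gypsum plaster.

Thermal resistances in series:
R_brass = L/(kA) = 0.0053/(103×36.9) = 1.394×10^-6 K/W
R_calcium silicate = L/(kA) = 0.125/(0.0594×36.9) = 0.05703 K/W
R_gypsum plaster = L/(kA) = 0.12/(0.174×36.9) = 0.01869 K/W
R_outer film = 1/(h_o·A) = 1/(6.49×36.9) = 0.004176 K/W
R_total = 0.0799 K/W;  Q = ΔT/R_total = 65/0.0799 = 813.6 W
T_interface = T_inner − Q·ΣR(inner→interface) = 365 − 814×0.05703

T ≈ 319 K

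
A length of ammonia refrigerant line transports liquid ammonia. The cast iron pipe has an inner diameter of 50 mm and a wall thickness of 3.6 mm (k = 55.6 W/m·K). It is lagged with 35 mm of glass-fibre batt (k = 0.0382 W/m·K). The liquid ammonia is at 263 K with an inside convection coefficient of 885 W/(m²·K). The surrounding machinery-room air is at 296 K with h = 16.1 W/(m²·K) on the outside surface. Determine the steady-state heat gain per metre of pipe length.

q′ ≈ 9.45 W/m

Per-layer cylindrical resistances, series-summed:
R_inner film = 1/(h_i·2πr₁L) = 1/(885×2π×0.025×1) = 0.007193 K/W
R_cast iron pipe wall = ln(28.6/25)/(2π×55.6×1) = 3.851×10^-4 K/W
R_glass-fibre batt = ln(63.6/28.6)/(2π×0.0382×1) = 3.33 K/W
R_outer film = 1/(h_o·2πr_oL) = 1/(16.1×2π×0.0636×1) = 0.1554 K/W
R_total = 3.493 K/W
Q = ΔT/R_total = 33/3.493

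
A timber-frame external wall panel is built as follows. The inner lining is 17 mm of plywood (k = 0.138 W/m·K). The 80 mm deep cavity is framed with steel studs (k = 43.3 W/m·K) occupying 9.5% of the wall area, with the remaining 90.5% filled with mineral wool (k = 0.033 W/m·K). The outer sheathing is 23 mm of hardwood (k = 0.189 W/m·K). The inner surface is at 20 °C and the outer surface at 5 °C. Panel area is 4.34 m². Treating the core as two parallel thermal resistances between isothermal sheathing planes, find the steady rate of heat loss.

Sheathing layers in series; stud and cavity paths in parallel between them.
R_inner = 0.017/(0.138×4.34) = 0.02838 K/W
R_stud  = 0.08/(43.3×0.095×4.34) = 0.004481 K/W
R_cav   = 0.08/(0.033×0.905×4.34) = 0.6172 K/W
1/R_core = 1/R_stud + 1/R_cav → R_core = 0.004449 K/W
R_outer = 0.023/(0.189×4.34) = 0.02804 K/W
R_total = 0.06087 K/W
Q = ΔT/R_total = 15/0.06087

Q ≈ 246 W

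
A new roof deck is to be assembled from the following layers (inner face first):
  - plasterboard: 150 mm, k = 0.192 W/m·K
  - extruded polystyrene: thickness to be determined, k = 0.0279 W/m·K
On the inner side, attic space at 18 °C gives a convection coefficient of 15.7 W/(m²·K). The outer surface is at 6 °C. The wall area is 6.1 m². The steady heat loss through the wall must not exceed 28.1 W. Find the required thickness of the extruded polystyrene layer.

Series thermal resistances:
R_inner film = 1/(h_i·A) = 1/(15.7×6.1) = 0.01044 K/W
R_plasterboard = L/(kA) = 0.15/(0.192×6.1) = 0.1281 K/W
Sum of the known resistances R_other = 0.1385 K/W
Required total resistance R_tot = ΔT/Q_allow = 12/28.1 = 0.427 K/W
R_extruded polystyrene = R_tot − R_other = 0.2885 K/W
L = R·k·A = 0.2885×0.0279×6.1

L ≈ 49.1 mm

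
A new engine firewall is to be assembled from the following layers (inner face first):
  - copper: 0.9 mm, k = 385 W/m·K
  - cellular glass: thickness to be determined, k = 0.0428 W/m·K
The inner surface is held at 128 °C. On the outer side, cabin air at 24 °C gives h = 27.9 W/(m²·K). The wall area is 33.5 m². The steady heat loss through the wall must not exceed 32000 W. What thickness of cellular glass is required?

L ≈ 3.13 mm

Using the resistance-network approach (series):
R_copper = L/(kA) = 0.0009/(385×33.5) = 6.978×10^-8 K/W
R_outer film = 1/(h_o·A) = 1/(27.9×33.5) = 0.00107 K/W
Sum of the known resistances R_other = 0.00107 K/W
Required total resistance R_tot = ΔT/Q_allow = 104/32000 = 0.00325 K/W
R_cellular glass = R_tot − R_other = 0.00218 K/W
L = R·k·A = 0.00218×0.0428×33.5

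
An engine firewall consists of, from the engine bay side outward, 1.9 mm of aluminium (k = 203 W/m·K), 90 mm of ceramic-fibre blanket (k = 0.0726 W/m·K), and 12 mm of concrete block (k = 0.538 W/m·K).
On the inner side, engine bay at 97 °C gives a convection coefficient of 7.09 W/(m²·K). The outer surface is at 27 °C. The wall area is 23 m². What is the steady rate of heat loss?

Series thermal resistances:
R_inner film = 1/(h_i·A) = 1/(7.09×23) = 0.006132 K/W
R_aluminium = L/(kA) = 0.0019/(203×23) = 4.069×10^-7 K/W
R_ceramic-fibre blanket = L/(kA) = 0.09/(0.0726×23) = 0.0539 K/W
R_concrete block = L/(kA) = 0.012/(0.538×23) = 9.698×10^-4 K/W
R_total = 0.061 K/W
Q = ΔT / R_total = 70 / 0.061

Q ≈ 1150 W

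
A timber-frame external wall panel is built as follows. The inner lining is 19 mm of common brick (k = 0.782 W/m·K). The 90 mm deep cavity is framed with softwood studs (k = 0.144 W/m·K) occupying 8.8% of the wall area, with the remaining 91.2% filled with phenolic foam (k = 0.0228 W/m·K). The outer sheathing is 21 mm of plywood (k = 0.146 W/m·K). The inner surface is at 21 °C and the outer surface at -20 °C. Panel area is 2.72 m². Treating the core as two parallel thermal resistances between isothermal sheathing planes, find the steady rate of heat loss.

Sheathing layers in series; stud and cavity paths in parallel between them.
R_inner = 0.019/(0.782×2.72) = 0.008933 K/W
R_stud  = 0.09/(0.144×0.088×2.72) = 2.611 K/W
R_cav   = 0.09/(0.0228×0.912×2.72) = 1.591 K/W
1/R_core = 1/R_stud + 1/R_cav → R_core = 0.9887 K/W
R_outer = 0.021/(0.146×2.72) = 0.05288 K/W
R_total = 1.051 K/W
Q = ΔT/R_total = 41/1.051

Q ≈ 39 W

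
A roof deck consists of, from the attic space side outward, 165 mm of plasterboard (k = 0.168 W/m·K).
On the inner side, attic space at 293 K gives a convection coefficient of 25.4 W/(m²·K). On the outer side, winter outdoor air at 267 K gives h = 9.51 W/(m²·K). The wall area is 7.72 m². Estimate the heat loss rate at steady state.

Q ≈ 178 W

Series thermal resistances:
R_inner film = 1/(h_i·A) = 1/(25.4×7.72) = 0.0051 K/W
R_plasterboard = L/(kA) = 0.165/(0.168×7.72) = 0.1272 K/W
R_outer film = 1/(h_o·A) = 1/(9.51×7.72) = 0.01362 K/W
R_total = 0.1459 K/W
Q = ΔT / R_total = 26 / 0.1459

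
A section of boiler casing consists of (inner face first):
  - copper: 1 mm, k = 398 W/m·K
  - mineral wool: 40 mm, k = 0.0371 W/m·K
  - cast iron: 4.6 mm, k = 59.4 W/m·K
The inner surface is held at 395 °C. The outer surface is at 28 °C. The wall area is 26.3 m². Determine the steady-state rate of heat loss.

Q ≈ 8950 W

Using the resistance-network approach (series):
R_copper = L/(kA) = 0.001/(398×26.3) = 9.553×10^-8 K/W
R_mineral wool = L/(kA) = 0.04/(0.0371×26.3) = 0.04099 K/W
R_cast iron = L/(kA) = 0.0046/(59.4×26.3) = 2.945×10^-6 K/W
R_total = 0.041 K/W
Q = ΔT / R_total = 367 / 0.041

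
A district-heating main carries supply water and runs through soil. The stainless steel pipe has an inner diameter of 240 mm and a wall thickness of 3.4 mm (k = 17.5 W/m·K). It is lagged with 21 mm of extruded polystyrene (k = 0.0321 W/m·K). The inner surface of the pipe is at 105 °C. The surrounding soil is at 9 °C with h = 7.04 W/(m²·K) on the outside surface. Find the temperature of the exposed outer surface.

T ≈ 25.1 °C

Per-layer cylindrical resistances, series-summed:
R_stainless steel pipe wall = ln(123.4/120)/(2π×17.5×1) = 2.541×10^-4 K/W
R_extruded polystyrene = ln(144.4/123.4)/(2π×0.0321×1) = 0.7792 K/W
R_outer film = 1/(h_o·2πr_oL) = 1/(7.04×2π×0.1444×1) = 0.1566 K/W
R_total = 0.936 K/W
Q = ΔT/R_total = 96/0.936
Q = 103 W/m
T_interface = T_inner − Q·ΣR(inner→interface) = 105 − 103×0.7794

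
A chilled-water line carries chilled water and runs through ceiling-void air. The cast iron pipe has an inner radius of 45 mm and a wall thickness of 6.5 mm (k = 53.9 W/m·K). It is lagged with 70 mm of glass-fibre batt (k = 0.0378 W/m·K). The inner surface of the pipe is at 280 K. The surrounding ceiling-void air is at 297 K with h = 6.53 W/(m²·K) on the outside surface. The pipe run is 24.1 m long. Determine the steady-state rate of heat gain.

Radial resistances (cylindrical: R_cond = ln(r_o/r_i)/(2πkL), R_conv = 1/(h·2πrL)):
R_cast iron pipe wall = ln(51.5/45)/(2π×53.9×24.1) = 1.653×10^-5 K/W
R_glass-fibre batt = ln(121.5/51.5)/(2π×0.0378×24.1) = 0.15 K/W
R_outer film = 1/(h_o·2πr_oL) = 1/(6.53×2π×0.1215×24.1) = 0.008324 K/W
R_total = 0.1583 K/W
Q = ΔT/R_total = 17/0.1583

Q ≈ 107 W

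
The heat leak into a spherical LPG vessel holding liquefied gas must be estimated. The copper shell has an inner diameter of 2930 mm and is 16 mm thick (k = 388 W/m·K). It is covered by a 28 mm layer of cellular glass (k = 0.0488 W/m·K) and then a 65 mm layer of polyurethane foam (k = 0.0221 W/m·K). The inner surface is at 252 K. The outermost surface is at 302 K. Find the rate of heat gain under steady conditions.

For a spherical shell R = (1/r₁ − 1/r₂)/(4πk); film R = 1/(h·4πr²). In series:
R_copper shell = (1/1.465 − 1/1.481)/(4π×388) = 1.512×10^-6 K/W
R_cellular glass = (1/1.481 − 1/1.509)/(4π×0.0488) = 0.02043 K/W
R_polyurethane foam = (1/1.509 − 1/1.574)/(4π×0.0221) = 0.09854 K/W
R_total = 0.119 K/W
Q = ΔT/R_total = 50/0.119

Q ≈ 420 W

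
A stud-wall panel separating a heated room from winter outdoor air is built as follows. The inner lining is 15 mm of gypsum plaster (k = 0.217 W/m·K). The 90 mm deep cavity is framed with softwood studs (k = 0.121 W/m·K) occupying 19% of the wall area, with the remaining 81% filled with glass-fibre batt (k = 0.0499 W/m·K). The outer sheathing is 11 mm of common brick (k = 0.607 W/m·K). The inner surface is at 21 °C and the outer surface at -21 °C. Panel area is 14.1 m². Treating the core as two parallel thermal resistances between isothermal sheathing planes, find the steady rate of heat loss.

Q ≈ 393 W

Sheathing layers in series; stud and cavity paths in parallel between them.
R_inner = 0.015/(0.217×14.1) = 0.004902 K/W
R_stud  = 0.09/(0.121×0.19×14.1) = 0.2776 K/W
R_cav   = 0.09/(0.0499×0.81×14.1) = 0.1579 K/W
1/R_core = 1/R_stud + 1/R_cav → R_core = 0.1007 K/W
R_outer = 0.011/(0.607×14.1) = 0.001285 K/W
R_total = 0.1069 K/W
Q = ΔT/R_total = 42/0.1069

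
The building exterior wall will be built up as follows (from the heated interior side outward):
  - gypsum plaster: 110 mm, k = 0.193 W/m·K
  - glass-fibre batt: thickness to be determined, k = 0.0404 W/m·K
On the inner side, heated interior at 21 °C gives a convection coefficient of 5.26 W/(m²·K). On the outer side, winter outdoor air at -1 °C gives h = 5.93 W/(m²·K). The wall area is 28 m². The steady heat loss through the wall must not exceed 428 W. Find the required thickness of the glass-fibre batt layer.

Model the wall as resistances in series:
R_inner film = 1/(h_i·A) = 1/(5.26×28) = 0.00679 K/W
R_gypsum plaster = L/(kA) = 0.11/(0.193×28) = 0.02036 K/W
R_outer film = 1/(h_o·A) = 1/(5.93×28) = 0.006023 K/W
Sum of the known resistances R_other = 0.03317 K/W
Required total resistance R_tot = ΔT/Q_allow = 22/428 = 0.0514 K/W
R_glass-fibre batt = R_tot − R_other = 0.01823 K/W
L = R·k·A = 0.01823×0.0404×28

L ≈ 20.6 mm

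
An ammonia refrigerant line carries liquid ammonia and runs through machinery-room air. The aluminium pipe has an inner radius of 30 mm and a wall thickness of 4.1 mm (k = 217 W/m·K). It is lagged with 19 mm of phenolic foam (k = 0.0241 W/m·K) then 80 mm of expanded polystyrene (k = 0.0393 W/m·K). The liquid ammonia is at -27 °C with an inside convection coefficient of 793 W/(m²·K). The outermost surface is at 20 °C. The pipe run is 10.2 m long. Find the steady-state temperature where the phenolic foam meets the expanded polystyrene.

T ≈ -6.29 °C

Treating each annulus and film as a series resistance:
R_inner film = 1/(h_i·2πr₁L) = 1/(793×2π×0.03×10.2) = 6.559×10^-4 K/W
R_aluminium pipe wall = ln(34.1/30)/(2π×217×10.2) = 9.211×10^-6 K/W
R_phenolic foam = ln(53.1/34.1)/(2π×0.0241×10.2) = 0.2867 K/W
R_expanded polystyrene = ln(133.1/53.1)/(2π×0.0393×10.2) = 0.3648 K/W
R_total = 0.6522 K/W
Q = ΔT/R_total = 47/0.6522
Q = 72.1 W
T_interface = T_inner + Q·ΣR(inner→interface) = -27 + 72.1×0.2874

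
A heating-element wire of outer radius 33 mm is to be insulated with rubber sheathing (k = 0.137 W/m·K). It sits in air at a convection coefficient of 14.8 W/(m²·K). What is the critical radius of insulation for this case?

r_cr ≈ 9.26 mm

For a cylinder r_cr = k/h = 0.137/14.8
r_cr = 9.26 mm; since the bare radius (33 mm) is above r_cr, any added insulation will reduce heat loss.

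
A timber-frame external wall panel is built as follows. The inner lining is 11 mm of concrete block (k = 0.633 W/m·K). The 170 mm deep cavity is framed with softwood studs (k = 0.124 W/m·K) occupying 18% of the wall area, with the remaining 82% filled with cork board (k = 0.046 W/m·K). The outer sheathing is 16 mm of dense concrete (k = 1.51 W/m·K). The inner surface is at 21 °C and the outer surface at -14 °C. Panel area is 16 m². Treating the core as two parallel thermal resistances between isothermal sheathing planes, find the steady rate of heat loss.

Sheathing layers in series; stud and cavity paths in parallel between them.
R_inner = 0.011/(0.633×16) = 0.001086 K/W
R_stud  = 0.17/(0.124×0.18×16) = 0.476 K/W
R_cav   = 0.17/(0.046×0.82×16) = 0.2817 K/W
1/R_core = 1/R_stud + 1/R_cav → R_core = 0.177 K/W
R_outer = 0.016/(1.51×16) = 6.623×10^-4 K/W
R_total = 0.1787 K/W
Q = ΔT/R_total = 35/0.1787

Q ≈ 196 W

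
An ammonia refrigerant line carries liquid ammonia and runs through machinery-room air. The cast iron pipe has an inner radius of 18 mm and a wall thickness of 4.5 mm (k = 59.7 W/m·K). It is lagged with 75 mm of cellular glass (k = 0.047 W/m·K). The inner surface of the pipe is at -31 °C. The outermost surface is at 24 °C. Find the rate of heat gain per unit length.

q′ ≈ 11.1 W/m

For a radial system each layer contributes R = ln(r_out/r_in)/(2πkL); films add R = 1/(hA).
R_cast iron pipe wall = ln(22.5/18)/(2π×59.7×1) = 5.949×10^-4 K/W
R_cellular glass = ln(97.5/22.5)/(2π×0.047×1) = 4.965 K/W
R_total = 4.966 K/W
Q = ΔT/R_total = 55/4.966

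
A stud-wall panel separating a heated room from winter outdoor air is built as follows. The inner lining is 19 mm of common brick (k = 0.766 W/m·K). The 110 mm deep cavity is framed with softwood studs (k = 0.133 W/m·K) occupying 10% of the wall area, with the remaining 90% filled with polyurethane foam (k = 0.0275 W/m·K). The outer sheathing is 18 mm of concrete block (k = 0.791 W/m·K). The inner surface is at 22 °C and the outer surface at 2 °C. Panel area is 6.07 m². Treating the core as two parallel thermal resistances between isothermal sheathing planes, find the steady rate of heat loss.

Sheathing layers in series; stud and cavity paths in parallel between them.
R_inner = 0.019/(0.766×6.07) = 0.004086 K/W
R_stud  = 0.11/(0.133×0.1×6.07) = 1.363 K/W
R_cav   = 0.11/(0.0275×0.9×6.07) = 0.7322 K/W
1/R_core = 1/R_stud + 1/R_cav → R_core = 0.4763 K/W
R_outer = 0.018/(0.791×6.07) = 0.003749 K/W
R_total = 0.4841 K/W
Q = ΔT/R_total = 20/0.4841

Q ≈ 41.3 W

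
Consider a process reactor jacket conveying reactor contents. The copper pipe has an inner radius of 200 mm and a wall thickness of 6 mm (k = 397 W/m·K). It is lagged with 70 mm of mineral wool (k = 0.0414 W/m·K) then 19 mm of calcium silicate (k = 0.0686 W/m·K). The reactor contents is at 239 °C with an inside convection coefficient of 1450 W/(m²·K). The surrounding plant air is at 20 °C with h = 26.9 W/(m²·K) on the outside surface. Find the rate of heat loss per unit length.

q′ ≈ 169 W/m

Cylindrical conduction, so R = ln(r₂/r₁)/(2πkL) per layer, in series:
R_inner film = 1/(h_i·2πr₁L) = 1/(1450×2π×0.2×1) = 5.488×10^-4 K/W
R_copper pipe wall = ln(206/200)/(2π×397×1) = 1.185×10^-5 K/W
R_mineral wool = ln(276/206)/(2π×0.0414×1) = 1.125 K/W
R_calcium silicate = ln(295/276)/(2π×0.0686×1) = 0.1545 K/W
R_outer film = 1/(h_o·2πr_oL) = 1/(26.9×2π×0.295×1) = 0.02006 K/W
R_total = 1.3 K/W
Q = ΔT/R_total = 219/1.3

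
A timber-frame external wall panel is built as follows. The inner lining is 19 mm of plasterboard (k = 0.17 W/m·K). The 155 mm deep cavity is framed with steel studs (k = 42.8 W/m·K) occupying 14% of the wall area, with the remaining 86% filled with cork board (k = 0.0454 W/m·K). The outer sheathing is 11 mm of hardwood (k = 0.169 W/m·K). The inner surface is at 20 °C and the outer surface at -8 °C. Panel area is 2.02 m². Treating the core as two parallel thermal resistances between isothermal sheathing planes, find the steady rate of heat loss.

Q ≈ 279 W

Sheathing layers in series; stud and cavity paths in parallel between them.
R_inner = 0.019/(0.17×2.02) = 0.05533 K/W
R_stud  = 0.155/(42.8×0.14×2.02) = 0.01281 K/W
R_cav   = 0.155/(0.0454×0.86×2.02) = 1.965 K/W
1/R_core = 1/R_stud + 1/R_cav → R_core = 0.01272 K/W
R_outer = 0.011/(0.169×2.02) = 0.03222 K/W
R_total = 0.1003 K/W
Q = ΔT/R_total = 28/0.1003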